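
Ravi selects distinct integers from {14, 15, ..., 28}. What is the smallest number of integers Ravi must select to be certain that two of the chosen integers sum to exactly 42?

Group the elements by complementary pair {x, 42−x}: {14,28}, {15,27}, {16,26}, …, giving 7 two-element pairs and the single value 21 (it cannot pair with itself since the integers are distinct).
Treating each of those 8 groups as a pigeonhole, one can pick one integer per group — 8 integers — with no two summing to 42.
The 9th integer lands in an occupied pair, forcing a sum of 42.

9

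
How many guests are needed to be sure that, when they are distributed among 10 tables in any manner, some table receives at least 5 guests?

41

With 40 guests one could put exactly 4 in each of the 10 tables, and no table would reach 5.
One more guest must land in a table that already has 4, giving it 5.
So 10 × 4 + 1 = 41 guests are required.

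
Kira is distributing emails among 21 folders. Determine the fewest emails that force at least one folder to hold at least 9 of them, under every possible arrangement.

169

With 168 emails one could put exactly 8 in each of the 21 folders, and no folder would reach 9.
Pigeonhole: one more email must land in a folder that already has 8, giving it 9.
So 21 × 8 + 1 = 169 emails are required.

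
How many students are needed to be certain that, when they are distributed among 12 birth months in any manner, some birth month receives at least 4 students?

37

With 36 students one could put exactly 3 in each of the 12 birth months, and no birth month would reach 4.
One more student must land in a birth month that already has 3, giving it 4.
So 12 × 3 + 1 = 37 students are required.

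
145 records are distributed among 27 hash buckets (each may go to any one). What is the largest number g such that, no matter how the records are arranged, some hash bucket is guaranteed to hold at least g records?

6

The 27 hash buckets are the holes and the 145 records are the pigeons.
If every hash bucket held at most 5 records, the total would be at most 27 × 5 = 135, which is less than 145.
So some hash bucket holds at least ⌈145/27⌉ = 6 records.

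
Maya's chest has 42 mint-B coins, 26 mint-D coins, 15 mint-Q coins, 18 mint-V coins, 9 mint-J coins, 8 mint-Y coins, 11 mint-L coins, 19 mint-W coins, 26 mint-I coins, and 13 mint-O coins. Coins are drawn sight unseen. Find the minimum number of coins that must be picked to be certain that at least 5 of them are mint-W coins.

In the worst case for collecting mint-W coins, every non-mint-W coin comes out first.
There are 42 + 26 + 15 + 18 + 9 + 8 + 11 + 26 + 13 = 168 non-mint-W coins altogether.
After those, each further coin must be mint-W, so 168 + 5 = 173 draws guarantee 5 mint-W coins.

173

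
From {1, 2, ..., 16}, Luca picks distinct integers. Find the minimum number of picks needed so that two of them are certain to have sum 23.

12

A set avoiding the sum 23 can contain at most one of each pair {x, 23−x}, plus the 6 elements whose complement lies outside the range.
The integers 1, …, 11 (11 of them) are such a set: any two sum to at least 1+2 = 3 and at most 10+11 = 21 < 23.
Any 12th integer completes one of the 5 pairs, so 12 choices force a sum of 23.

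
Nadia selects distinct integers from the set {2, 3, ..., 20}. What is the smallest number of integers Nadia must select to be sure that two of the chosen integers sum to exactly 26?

A set avoiding the sum 26 can contain at most one of each pair {x, 26−x}, plus the 5 elements whose complement lies outside the range or equal to its own complement.
The integers 2, …, 13 (12 of them) are such a set: any two sum to at least 2+3 = 5 and at most 12+13 = 25 < 26.
Pigeonhole: any 13th integer completes one of the 7 pairs, so 13 choices force a sum of 26.

13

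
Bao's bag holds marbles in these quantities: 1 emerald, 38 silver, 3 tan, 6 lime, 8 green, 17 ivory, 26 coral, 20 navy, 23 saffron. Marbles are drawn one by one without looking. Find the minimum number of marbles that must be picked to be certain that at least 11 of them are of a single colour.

By the pigeonhole principle, put each drawn marble into a box by colour. The largest draw with every box below 11 takes min(count, 10) from each colour; colours with fewer than 10 contribute all they have.
Σ min(cᵢ, 10) = 1 + 10 + 3 + 6 + 8 + 10 + 10 + 10 + 10 = 68.
Draw number 68 + 1 = 69 must push one box to 11.

69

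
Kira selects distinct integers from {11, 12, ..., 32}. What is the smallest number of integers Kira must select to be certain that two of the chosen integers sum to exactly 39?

Group the elements by complementary pair {x, 39−x}: {11,28}, {12,27}, {13,26}, …, giving 9 two-element pairs and 4 integers whose partner 39−x falls outside [11,32].
Treating each of those 13 groups as a pigeonhole, one can pick one integer per group — 13 integers — with no two summing to 39.
The 14th integer lands in an occupied pair, forcing a sum of 39.

14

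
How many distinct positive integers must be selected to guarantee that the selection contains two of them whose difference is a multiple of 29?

Integers whose pairwise differences are multiples of 29 are exactly those sharing a remainder mod 29. By pigeonhole, the 29 residue classes mod 29 are the pigeonholes.
With 29 integers one could put 1 in each residue class and have no class reach 2.
The 30th integer pushes some class to 2, so 29·1 + 1 = 30.

30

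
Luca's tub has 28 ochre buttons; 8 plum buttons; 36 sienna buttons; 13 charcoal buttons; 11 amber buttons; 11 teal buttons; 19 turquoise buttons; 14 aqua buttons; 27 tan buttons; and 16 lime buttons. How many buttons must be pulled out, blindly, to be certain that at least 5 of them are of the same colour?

41

An adversary could hand out at most 4 buttons per colour: 4 + 4 + 4 + 4 + 4 + 4 + 4 + 4 + 4 + 4 = 40 buttons and still no colour has 5.
One more button lands in a colour already at 4, so 41 draws are enough and 40 are not.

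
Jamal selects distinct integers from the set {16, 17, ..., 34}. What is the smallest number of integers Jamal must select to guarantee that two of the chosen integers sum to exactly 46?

Group the elements by complementary pair {x, 46−x}: {16,30}, {17,29}, {18,28}, …, giving 7 two-element pairs, the single value 23 (it cannot pair with itself since the integers are distinct), and 4 integers whose partner 46−x falls outside [16,34].
By the pigeonhole principle, treating each of those 12 groups as a pigeonhole, one can pick one integer per group — 12 integers — with no two summing to 46.
The 13th integer lands in an occupied pair, forcing a sum of 46.

13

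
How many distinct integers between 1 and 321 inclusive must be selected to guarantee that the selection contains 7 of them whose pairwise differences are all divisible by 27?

163

Integers whose pairwise differences are multiples of 27 are exactly those sharing a remainder mod 27. By the pigeonhole principle, the 27 residue classes mod 27 are the pigeonholes.
With 162 integers one could put 6 in each residue class and have no class reach 7.
The 163rd integer pushes some class to 7, so 27·6 + 1 = 163.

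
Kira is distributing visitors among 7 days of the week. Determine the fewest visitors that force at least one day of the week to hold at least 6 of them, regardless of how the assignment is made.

36

With 35 visitors one could put exactly 5 in each of the 7 days of the week, and no day of the week would reach 6.
By the pigeonhole principle, one more visitor must land in a day of the week that already has 5, giving it 6.
So 7 × 5 + 1 = 36 visitors are required.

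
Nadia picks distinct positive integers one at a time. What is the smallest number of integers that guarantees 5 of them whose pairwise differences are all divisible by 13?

53

Integers whose pairwise differences are multiples of 13 are exactly those sharing a remainder mod 13. The 13 residue classes mod 13 are the pigeonholes.
With 52 integers one could put 4 in each residue class and have no class reach 5.
The 53rd integer pushes some class to 5, so 13·4 + 1 = 53.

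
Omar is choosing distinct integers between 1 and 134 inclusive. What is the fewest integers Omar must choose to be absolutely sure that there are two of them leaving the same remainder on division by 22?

The 22 residue classes mod 22 are the pigeonholes.
With 22 integers one could put 1 in each residue class and have no class reach 2.
The 23rd integer pushes some class to 2, so 22·1 + 1 = 23.

23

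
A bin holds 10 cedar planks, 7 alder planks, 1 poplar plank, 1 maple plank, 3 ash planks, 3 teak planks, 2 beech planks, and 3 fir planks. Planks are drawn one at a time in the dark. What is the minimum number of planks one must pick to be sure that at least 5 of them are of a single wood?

Put each drawn plank into a box by wood. The largest draw with every box below 5 takes min(count, 4) from each wood; woods with fewer than 4 contribute all they have.
Σ min(cᵢ, 4) = 4 + 4 + 1 + 1 + 3 + 3 + 2 + 3 = 21.
Draw number 21 + 1 = 22 must push one box to 5.

22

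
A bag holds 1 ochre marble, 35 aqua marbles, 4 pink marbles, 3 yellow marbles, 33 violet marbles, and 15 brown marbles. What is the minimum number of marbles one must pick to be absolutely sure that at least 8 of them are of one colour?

By the pigeonhole principle, put each drawn marble into a box by colour. The largest draw with every box below 8 takes min(count, 7) from each colour; colours with fewer than 7 contribute all they have.
Σ min(cᵢ, 7) = 1 + 7 + 4 + 3 + 7 + 7 = 29.
Draw number 29 + 1 = 30 must push one box to 8.

30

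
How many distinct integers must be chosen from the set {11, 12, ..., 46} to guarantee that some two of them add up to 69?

25

Group the elements by complementary pair {x, 69−x}: {23,46}, {24,45}, {25,44}, …, giving 12 two-element pairs and 12 integers whose partner 69−x falls outside [11,46].
Treating each of those 24 groups as a pigeonhole, one can pick one integer per group — 24 integers — with no two summing to 69.
The 25th integer lands in an occupied pair, forcing a sum of 69.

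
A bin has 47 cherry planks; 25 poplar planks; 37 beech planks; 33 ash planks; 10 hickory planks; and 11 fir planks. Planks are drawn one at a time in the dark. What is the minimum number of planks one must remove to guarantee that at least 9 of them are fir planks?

In the worst case for collecting fir planks, every non-fir plank comes out first.
There are 47 + 25 + 37 + 33 + 10 = 152 non-fir planks altogether.
After those, each further plank must be fir, so 152 + 9 = 161 draws guarantee 9 fir planks.

161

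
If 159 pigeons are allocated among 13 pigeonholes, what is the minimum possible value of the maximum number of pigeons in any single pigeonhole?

13

The 13 pigeonholes are the holes and the 159 pigeons are the pigeons.
If every pigeonhole held at most 12 pigeons, the total would be at most 13 × 12 = 156, which is less than 159.
So some pigeonhole holds at least ⌈159/13⌉ = 13 pigeons.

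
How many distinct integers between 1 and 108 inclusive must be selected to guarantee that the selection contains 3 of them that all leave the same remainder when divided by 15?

By pigeonhole, the 15 residue classes mod 15 are the pigeonholes.
With 30 integers one could put 2 in each residue class and have no class reach 3.
The 31st integer pushes some class to 3, so 15·2 + 1 = 31.

31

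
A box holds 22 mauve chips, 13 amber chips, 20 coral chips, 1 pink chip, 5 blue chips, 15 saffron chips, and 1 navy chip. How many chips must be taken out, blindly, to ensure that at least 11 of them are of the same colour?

48

Put each drawn chip into a box by colour. The largest draw with every box below 11 takes min(count, 10) from each colour; colours with fewer than 10 contribute all they have.
Σ min(cᵢ, 10) = 10 + 10 + 10 + 1 + 5 + 10 + 1 = 47.
Draw number 47 + 1 = 48 must push one box to 11.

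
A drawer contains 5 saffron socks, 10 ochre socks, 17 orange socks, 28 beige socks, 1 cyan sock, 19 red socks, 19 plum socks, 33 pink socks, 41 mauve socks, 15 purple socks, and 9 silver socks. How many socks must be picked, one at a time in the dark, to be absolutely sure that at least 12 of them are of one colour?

By the pigeonhole principle, the 11 colours are the holes; the socks drawn are the pigeons.
To avoid 12 of any one colour, the worst case takes at most 11 of each colour, or every sock of a colour that has fewer than 11.
That gives 5 + 10 + 11 + 11 + 1 + 11 + 11 + 11 + 11 + 11 + 9 = 102 socks with no colour reaching 12.
The next sock forces some colour to 12, so 102 + 1 = 103.

103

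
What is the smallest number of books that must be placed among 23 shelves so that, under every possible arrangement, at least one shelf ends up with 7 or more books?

With 138 books one could put exactly 6 in each of the 23 shelves, and no shelf would reach 7.
Pigeonhole: one more book must land in a shelf that already has 6, giving it 7.
So 23 × 6 + 1 = 139 books are required.

139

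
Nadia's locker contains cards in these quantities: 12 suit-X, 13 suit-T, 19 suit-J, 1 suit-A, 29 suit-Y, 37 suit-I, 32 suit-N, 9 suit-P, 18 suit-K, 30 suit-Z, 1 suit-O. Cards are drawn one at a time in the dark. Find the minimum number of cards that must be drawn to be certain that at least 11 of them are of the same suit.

By pigeonhole, the 11 suits are the holes; the cards drawn are the pigeons.
To avoid 11 of any one suit, the worst case takes at most 10 of each suit, or every card of a suit that has fewer than 10.
That gives 10 + 10 + 10 + 1 + 10 + 10 + 10 + 9 + 10 + 10 + 1 = 91 cards with no suit reaching 11.
The next card forces some suit to 11, so 91 + 1 = 92.

92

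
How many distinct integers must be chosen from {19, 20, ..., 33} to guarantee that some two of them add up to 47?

11

A set avoiding the sum 47 can contain at most one of each pair {x, 47−x}, plus the 5 elements whose complement lies outside the range.
The integers 24, …, 33 (10 of them) are such a set: any two sum to at least 24+25 = 49 > 47.
Any 11th integer completes one of the 5 pairs, so 11 choices force a sum of 47.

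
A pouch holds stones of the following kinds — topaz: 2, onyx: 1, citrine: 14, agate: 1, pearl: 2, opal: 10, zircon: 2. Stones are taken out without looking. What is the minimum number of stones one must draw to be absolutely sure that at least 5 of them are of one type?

The 7 types are the holes; the stones drawn are the pigeons.
To avoid 5 of any one type, the worst case takes at most 4 of each type, or every stone of a type that has fewer than 4.
That gives 2 + 1 + 4 + 1 + 2 + 4 + 2 = 16 stones with no type reaching 5.
The next stone forces some type to 5, so 16 + 1 = 17.

17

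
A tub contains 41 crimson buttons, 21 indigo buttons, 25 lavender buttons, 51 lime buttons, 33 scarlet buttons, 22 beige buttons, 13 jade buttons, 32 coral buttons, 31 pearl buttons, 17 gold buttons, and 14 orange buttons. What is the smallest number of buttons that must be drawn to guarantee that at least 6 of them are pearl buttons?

In the worst case for collecting pearl buttons, every non-pearl button comes out first.
There are 41 + 21 + 25 + 51 + 33 + 22 + 13 + 32 + 17 + 14 = 269 non-pearl buttons altogether.
After those, each further button must be pearl, so 269 + 6 = 275 draws guarantee 6 pearl buttons.

275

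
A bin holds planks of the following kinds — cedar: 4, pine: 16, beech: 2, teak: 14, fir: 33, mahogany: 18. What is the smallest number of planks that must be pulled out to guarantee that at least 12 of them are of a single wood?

Pigeonhole: put each drawn plank into a box by wood. The largest draw with every box below 12 takes min(count, 11) from each wood; woods with fewer than 11 contribute all they have.
Σ min(cᵢ, 11) = 4 + 11 + 2 + 11 + 11 + 11 = 50.
Draw number 50 + 1 = 51 must push one box to 12.

51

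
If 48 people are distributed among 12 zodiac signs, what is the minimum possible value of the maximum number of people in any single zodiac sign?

4

The 12 zodiac signs are the holes and the 48 people are the pigeons.
If every zodiac sign held at most 3 people, the total would be at most 12 × 3 = 36, which is less than 48.
So some zodiac sign holds at least ⌈48/12⌉ = 4 people.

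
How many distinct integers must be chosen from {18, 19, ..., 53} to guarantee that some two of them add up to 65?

A set avoiding the sum 65 can contain at most one of each pair {x, 65−x}, plus the 6 elements whose complement lies outside the range.
The integers 33, …, 53 (21 of them) are such a set: any two sum to at least 33+34 = 67 > 65.
Any 22nd integer completes one of the 15 pairs, so 22 choices force a sum of 65.

22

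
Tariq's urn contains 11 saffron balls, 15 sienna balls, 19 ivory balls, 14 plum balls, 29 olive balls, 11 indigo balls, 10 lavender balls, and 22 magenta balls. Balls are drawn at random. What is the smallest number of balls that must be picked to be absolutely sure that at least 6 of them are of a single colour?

The 8 colours are the holes; the balls drawn are the pigeons.
To avoid 6 of any one colour, the worst case takes at most 5 of each colour.
That gives 5 + 5 + 5 + 5 + 5 + 5 + 5 + 5 = 40 balls with no colour reaching 6.
The next ball forces some colour to 6, so 40 + 1 = 41.

41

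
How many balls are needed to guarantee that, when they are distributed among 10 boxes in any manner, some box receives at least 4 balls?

31

With 30 balls one could put exactly 3 in each of the 10 boxes, and no box would reach 4.
Pigeonhole: one more ball must land in a box that already has 3, giving it 4.
So 10 × 3 + 1 = 31 balls are required.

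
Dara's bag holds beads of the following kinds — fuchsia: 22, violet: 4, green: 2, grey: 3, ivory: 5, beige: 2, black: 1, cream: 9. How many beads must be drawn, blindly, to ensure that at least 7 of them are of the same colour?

30

Put each drawn bead into a box by colour. The largest draw with every box below 7 takes min(count, 6) from each colour; colours with fewer than 6 contribute all they have.
Σ min(cᵢ, 6) = 6 + 4 + 2 + 3 + 5 + 2 + 1 + 6 = 29.
Draw number 29 + 1 = 30 must push one box to 7.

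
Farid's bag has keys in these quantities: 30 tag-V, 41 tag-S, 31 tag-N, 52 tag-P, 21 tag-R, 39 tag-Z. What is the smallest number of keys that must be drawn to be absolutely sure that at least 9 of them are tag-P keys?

In the worst case for collecting tag-P keys, every non-tag-P key comes out first.
There are 30 + 41 + 31 + 21 + 39 = 162 non-tag-P keys altogether.
After those, each further key must be tag-P, so 162 + 9 = 171 draws guarantee 9 tag-P keys.

171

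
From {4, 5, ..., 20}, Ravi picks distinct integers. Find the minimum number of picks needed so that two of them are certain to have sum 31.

A set avoiding the sum 31 can contain at most one of each pair {x, 31−x}, plus the 7 elements whose complement lies outside the range.
The integers 4, …, 15 (12 of them) are such a set: any two sum to at least 4+5 = 9 and at most 14+15 = 29 < 31.
Any 13th integer completes one of the 5 pairs, so 13 choices force a sum of 31.

13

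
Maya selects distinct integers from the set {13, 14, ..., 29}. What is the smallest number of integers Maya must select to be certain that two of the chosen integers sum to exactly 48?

A set avoiding the sum 48 can contain at most one of each pair {x, 48−x}, plus the 7 elements whose complement lies outside the range or equal to its own complement.
The integers 13, …, 24 (12 of them) are such a set: any two sum to at least 13+14 = 27 and at most 23+24 = 47 < 48.
Pigeonhole: any 13th integer completes one of the 5 pairs, so 13 choices force a sum of 48.

13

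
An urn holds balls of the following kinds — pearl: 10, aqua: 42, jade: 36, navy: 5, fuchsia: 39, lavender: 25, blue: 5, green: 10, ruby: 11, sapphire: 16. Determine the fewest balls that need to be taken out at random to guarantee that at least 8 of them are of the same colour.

By pigeonhole, the 10 colours are the holes; the balls drawn are the pigeons.
To avoid 8 of any one colour, the worst case takes at most 7 of each colour, or every ball of a colour that has fewer than 7.
That gives 7 + 7 + 7 + 5 + 7 + 7 + 5 + 7 + 7 + 7 = 66 balls with no colour reaching 8.
The next ball forces some colour to 8, so 66 + 1 = 67.

67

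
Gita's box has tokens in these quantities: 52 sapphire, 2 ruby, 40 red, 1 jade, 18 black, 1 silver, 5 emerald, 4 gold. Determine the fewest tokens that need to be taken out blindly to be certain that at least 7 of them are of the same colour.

32

An adversary could hand out at most 6 tokens per colour (5 colours run out sooner): 6 + 2 + 6 + 1 + 6 + 1 + 5 + 4 = 31 tokens and still no colour has 7.
One more token lands in a colour already at 6, so 32 draws are enough and 31 are not.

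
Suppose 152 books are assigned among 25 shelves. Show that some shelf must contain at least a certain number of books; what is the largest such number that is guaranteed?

The 25 shelves are the holes and the 152 books are the pigeons.
If every shelf held at most 6 books, the total would be at most 25 × 6 = 150, which is less than 152.
So some shelf holds at least ⌈152/25⌉ = 7 books.

7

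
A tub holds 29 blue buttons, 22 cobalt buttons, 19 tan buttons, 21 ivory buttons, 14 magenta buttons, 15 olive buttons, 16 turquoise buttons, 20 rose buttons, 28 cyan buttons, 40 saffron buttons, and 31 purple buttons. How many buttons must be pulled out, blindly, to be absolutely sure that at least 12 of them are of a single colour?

An adversary could hand out at most 11 buttons per colour: 11 + 11 + 11 + 11 + 11 + 11 + 11 + 11 + 11 + 11 + 11 = 121 buttons and still no colour has 12.
By pigeonhole, one more button lands in a colour already at 11, so 122 draws are enough and 121 are not.

122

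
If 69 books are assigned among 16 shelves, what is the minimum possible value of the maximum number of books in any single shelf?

5

By the pigeonhole principle, the 16 shelves are the holes and the 69 books are the pigeons.
If every shelf held at most 4 books, the total would be at most 16 × 4 = 64, which is less than 69.
So some shelf holds at least ⌈69/16⌉ = 5 books.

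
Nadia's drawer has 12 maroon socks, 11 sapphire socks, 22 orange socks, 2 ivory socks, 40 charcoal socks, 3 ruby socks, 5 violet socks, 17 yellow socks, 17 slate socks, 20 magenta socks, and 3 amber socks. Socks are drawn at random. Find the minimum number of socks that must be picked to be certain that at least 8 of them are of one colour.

63

An adversary could hand out at most 7 socks per colour (4 colours run out sooner): 7 + 7 + 7 + 2 + 7 + 3 + 5 + 7 + 7 + 7 + 3 = 62 socks and still no colour has 8.
By the pigeonhole principle, one more sock lands in a colour already at 7, so 63 draws are enough and 62 are not.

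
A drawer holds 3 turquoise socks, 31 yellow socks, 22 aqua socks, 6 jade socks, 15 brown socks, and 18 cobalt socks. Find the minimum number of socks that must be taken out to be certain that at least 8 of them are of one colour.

Put each drawn sock into a box by colour. The largest draw with every box below 8 takes min(count, 7) from each colour; colours with fewer than 7 contribute all they have.
Σ min(cᵢ, 7) = 3 + 7 + 7 + 6 + 7 + 7 = 37.
Draw number 37 + 1 = 38 must push one box to 8.

38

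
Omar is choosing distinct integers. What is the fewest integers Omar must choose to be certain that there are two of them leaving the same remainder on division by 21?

The 21 residue classes mod 21 are the pigeonholes.
With 21 integers one could put 1 in each residue class and have no class reach 2.
The 22nd integer pushes some class to 2, so 21·1 + 1 = 22.

22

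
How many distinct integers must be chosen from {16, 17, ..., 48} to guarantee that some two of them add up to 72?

22

Two chosen integers sum to 72 exactly when both halves of some pair {x, 72−x} with 24 ≤ x ≤ 72−x ≤ 48 are chosen — 12 such pairs.
The remaining 9 elements (those with no distinct partner in range) can never complete a 72-sum, so the worst case takes all of them and one from each pair: 9 + 12 = 21.
Pigeonhole: the 22nd integer has to be the second member of some pair, so 21 + 1 = 22.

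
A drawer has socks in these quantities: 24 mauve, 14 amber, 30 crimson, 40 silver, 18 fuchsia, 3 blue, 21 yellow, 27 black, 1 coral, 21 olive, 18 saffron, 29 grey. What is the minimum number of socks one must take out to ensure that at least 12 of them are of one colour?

Pigeonhole: put each drawn sock into a box by colour. The largest draw with every box below 12 takes min(count, 11) from each colour; colours with fewer than 11 contribute all they have.
Σ min(cᵢ, 11) = 11 + 11 + 11 + 11 + 11 + 3 + 11 + 11 + 1 + 11 + 11 + 11 = 114.
Draw number 114 + 1 = 115 must push one box to 12.

115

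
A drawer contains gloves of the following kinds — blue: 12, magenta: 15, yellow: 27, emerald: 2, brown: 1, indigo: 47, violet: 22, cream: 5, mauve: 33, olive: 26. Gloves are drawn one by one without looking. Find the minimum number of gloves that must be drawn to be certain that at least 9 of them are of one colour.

65

By pigeonhole, the 10 colours are the holes; the gloves drawn are the pigeons.
To avoid 9 of any one colour, the worst case takes at most 8 of each colour, or every glove of a colour that has fewer than 8.
That gives 8 + 8 + 8 + 2 + 1 + 8 + 8 + 5 + 8 + 8 = 64 gloves with no colour reaching 9.
The next glove forces some colour to 9, so 64 + 1 = 65.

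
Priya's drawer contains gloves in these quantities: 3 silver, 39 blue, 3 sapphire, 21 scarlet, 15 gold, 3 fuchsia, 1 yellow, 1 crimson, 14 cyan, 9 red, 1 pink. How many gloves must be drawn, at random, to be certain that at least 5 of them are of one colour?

By pigeonhole, put each drawn glove into a box by colour. The largest draw with every box below 5 takes min(count, 4) from each colour; colours with fewer than 4 contribute all they have.
Σ min(cᵢ, 4) = 3 + 4 + 3 + 4 + 4 + 3 + 1 + 1 + 4 + 4 + 1 = 32.
Draw number 32 + 1 = 33 must push one box to 5.

33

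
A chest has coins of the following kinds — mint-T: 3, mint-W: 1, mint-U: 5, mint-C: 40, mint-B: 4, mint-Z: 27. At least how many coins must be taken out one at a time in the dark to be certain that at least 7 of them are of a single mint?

An adversary could hand out at most 6 coins per mint (4 mints run out sooner): 3 + 1 + 5 + 6 + 4 + 6 = 25 coins and still no mint has 7.
One more coin lands in a mint already at 6, so 26 draws are enough and 25 are not.

26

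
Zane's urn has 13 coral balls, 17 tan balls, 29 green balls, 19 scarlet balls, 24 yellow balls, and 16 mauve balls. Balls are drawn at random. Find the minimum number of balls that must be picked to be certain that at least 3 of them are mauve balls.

In the worst case for collecting mauve balls, every non-mauve ball comes out first.
There are 13 + 17 + 29 + 19 + 24 = 102 non-mauve balls altogether.
After those, each further ball must be mauve, so 102 + 3 = 105 draws guarantee 3 mauve balls.

105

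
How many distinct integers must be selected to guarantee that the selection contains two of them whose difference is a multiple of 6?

Integers whose pairwise differences are multiples of 6 are exactly those sharing a remainder mod 6. The 6 residue classes mod 6 are the pigeonholes.
With 6 integers one could put 1 in each residue class and have no class reach 2.
The 7th integer pushes some class to 2, so 6·1 + 1 = 7.

7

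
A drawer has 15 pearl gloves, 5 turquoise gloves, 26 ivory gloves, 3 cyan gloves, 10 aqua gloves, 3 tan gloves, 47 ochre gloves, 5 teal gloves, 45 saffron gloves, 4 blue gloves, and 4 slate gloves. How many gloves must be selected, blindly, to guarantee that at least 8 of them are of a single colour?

60

Pigeonhole: the 11 colours are the holes; the gloves drawn are the pigeons.
To avoid 8 of any one colour, the worst case takes at most 7 of each colour, or every glove of a colour that has fewer than 7.
That gives 7 + 5 + 7 + 3 + 7 + 3 + 7 + 5 + 7 + 4 + 4 = 59 gloves with no colour reaching 8.
The next glove forces some colour to 8, so 59 + 1 = 60.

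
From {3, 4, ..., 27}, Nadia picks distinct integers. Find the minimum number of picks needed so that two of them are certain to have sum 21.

Two chosen integers sum to 21 exactly when both halves of some pair {x, 21−x} with 3 ≤ x ≤ 21−x ≤ 18 are chosen — 8 such pairs.
The remaining 9 elements (those with no distinct partner in range) can never complete a 21-sum, so the worst case takes all of them and one from each pair: 9 + 8 = 17.
Pigeonhole: the 18th integer has to be the second member of some pair, so 17 + 1 = 18.

18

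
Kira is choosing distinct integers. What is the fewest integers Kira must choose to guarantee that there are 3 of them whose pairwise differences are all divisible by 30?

Integers whose pairwise differences are multiples of 30 are exactly those sharing a remainder mod 30. By the pigeonhole principle, the 30 residue classes mod 30 are the pigeonholes.
With 60 integers one could put 2 in each residue class and have no class reach 3.
The 61st integer pushes some class to 3, so 30·2 + 1 = 61.

61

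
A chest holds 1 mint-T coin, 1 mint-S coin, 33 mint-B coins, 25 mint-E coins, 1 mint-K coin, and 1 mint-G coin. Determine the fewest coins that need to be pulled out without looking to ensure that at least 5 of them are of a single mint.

13

By pigeonhole, put each drawn coin into a box by mint. The largest draw with every box below 5 takes min(count, 4) from each mint; mints with fewer than 4 contribute all they have.
Σ min(cᵢ, 4) = 1 + 1 + 4 + 4 + 1 + 1 = 12.
Draw number 12 + 1 = 13 must push one box to 5.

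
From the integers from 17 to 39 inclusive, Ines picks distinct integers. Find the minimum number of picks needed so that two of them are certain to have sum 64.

Two chosen integers sum to 64 exactly when both halves of some pair {x, 64−x} with 25 ≤ x ≤ 64−x ≤ 39 are chosen — 7 such pairs.
The remaining 9 elements (those with no distinct partner in range) can never complete a 64-sum, so the worst case takes all of them and one from each pair: 9 + 7 = 16.
The 17th integer has to be the second member of some pair, so 16 + 1 = 17.

17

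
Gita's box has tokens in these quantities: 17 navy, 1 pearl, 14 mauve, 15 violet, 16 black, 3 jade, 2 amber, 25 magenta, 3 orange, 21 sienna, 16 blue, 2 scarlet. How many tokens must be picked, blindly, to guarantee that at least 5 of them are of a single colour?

40

The 12 colours are the holes; the tokens drawn are the pigeons.
To avoid 5 of any one colour, the worst case takes at most 4 of each colour, or every token of a colour that has fewer than 4.
That gives 4 + 1 + 4 + 4 + 4 + 3 + 2 + 4 + 3 + 4 + 4 + 2 = 39 tokens with no colour reaching 5.
The next token forces some colour to 5, so 39 + 1 = 40.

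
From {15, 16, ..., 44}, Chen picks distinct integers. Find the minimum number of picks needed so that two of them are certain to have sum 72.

Two chosen integers sum to 72 exactly when both halves of some pair {x, 72−x} with 28 ≤ x ≤ 72−x ≤ 44 are chosen — 8 such pairs.
The remaining 14 elements (those with no distinct partner in range) can never complete a 72-sum, so the worst case takes all of them and one from each pair: 14 + 8 = 22.
By pigeonhole, the 23rd integer has to be the second member of some pair, so 22 + 1 = 23.

23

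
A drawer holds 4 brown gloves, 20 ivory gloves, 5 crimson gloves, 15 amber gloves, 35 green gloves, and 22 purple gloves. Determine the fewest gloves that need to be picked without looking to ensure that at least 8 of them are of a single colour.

38

An adversary could hand out at most 7 gloves per colour (brown, crimson run out sooner): 4 + 7 + 5 + 7 + 7 + 7 = 37 gloves and still no colour has 8.
Pigeonhole: one more glove lands in a colour already at 7, so 38 draws are enough and 37 are not.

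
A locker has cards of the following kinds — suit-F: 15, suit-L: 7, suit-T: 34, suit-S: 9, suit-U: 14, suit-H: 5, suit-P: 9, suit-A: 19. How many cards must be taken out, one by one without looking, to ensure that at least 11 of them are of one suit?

71

An adversary could hand out at most 10 cards per suit (4 suits run out sooner): 10 + 7 + 10 + 9 + 10 + 5 + 9 + 10 = 70 cards and still no suit has 11.
By pigeonhole, one more card lands in a suit already at 10, so 71 draws are enough and 70 are not.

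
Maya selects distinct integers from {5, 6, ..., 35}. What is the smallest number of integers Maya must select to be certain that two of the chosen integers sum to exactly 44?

Group the elements by complementary pair {x, 44−x}: {9,35}, {10,34}, {11,33}, …, giving 13 two-element pairs, the single value 22 (it cannot pair with itself since the integers are distinct), and 4 integers whose partner 44−x falls outside [5,35].
Treating each of those 18 groups as a pigeonhole, one can pick one integer per group — 18 integers — with no two summing to 44.
The 19th integer lands in an occupied pair, forcing a sum of 44.

19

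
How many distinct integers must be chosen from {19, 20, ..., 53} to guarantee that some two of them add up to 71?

19

A set avoiding the sum 71 can contain at most one of each pair {x, 71−x}, plus the 1 element whose complement lies outside the range.
The integers 36, …, 53 (18 of them) are such a set: any two sum to at least 36+37 = 73 > 71.
Any 19th integer completes one of the 17 pairs, so 19 choices force a sum of 71.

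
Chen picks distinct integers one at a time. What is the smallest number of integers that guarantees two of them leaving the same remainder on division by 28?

29

By pigeonhole, the 28 residue classes mod 28 are the pigeonholes.
With 28 integers one could put 1 in each residue class and have no class reach 2.
The 29th integer pushes some class to 2, so 28·1 + 1 = 29.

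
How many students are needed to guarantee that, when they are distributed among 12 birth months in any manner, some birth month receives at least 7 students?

73

With 72 students one could put exactly 6 in each of the 12 birth months, and no birth month would reach 7.
One more student must land in a birth month that already has 6, giving it 7.
So 12 × 6 + 1 = 73 students are required.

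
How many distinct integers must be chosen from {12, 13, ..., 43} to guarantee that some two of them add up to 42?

Two chosen integers sum to 42 exactly when both halves of some pair {x, 42−x} with 12 ≤ x ≤ 42−x ≤ 30 are chosen — 9 such pairs.
The remaining 14 elements (those with no distinct partner in range) can never complete a 42-sum, so the worst case takes all of them and one from each pair: 14 + 9 = 23.
By pigeonhole, the 24th integer has to be the second member of some pair, so 23 + 1 = 24.

24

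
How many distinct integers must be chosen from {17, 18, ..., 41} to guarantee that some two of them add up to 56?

A set avoiding the sum 56 can contain at most one of each pair {x, 56−x}, plus the 3 elements whose complement lies outside the range or equal to its own complement.
The integers 28, …, 41 (14 of them) are such a set: any two sum to at least 28+29 = 57 > 56.
Any 15th integer completes one of the 11 pairs, so 15 choices force a sum of 56.

15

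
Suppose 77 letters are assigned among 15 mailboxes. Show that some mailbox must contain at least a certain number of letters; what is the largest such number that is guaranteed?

6

The 15 mailboxes are the holes and the 77 letters are the pigeons.
If every mailbox held at most 5 letters, the total would be at most 15 × 5 = 75, which is less than 77.
So some mailbox holds at least ⌈77/15⌉ = 6 letters.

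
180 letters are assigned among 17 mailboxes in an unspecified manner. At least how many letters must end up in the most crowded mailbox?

11

The 17 mailboxes are the holes and the 180 letters are the pigeons.
If every mailbox held at most 10 letters, the total would be at most 17 × 10 = 170, which is less than 180.
So some mailbox holds at least ⌈180/17⌉ = 11 letters.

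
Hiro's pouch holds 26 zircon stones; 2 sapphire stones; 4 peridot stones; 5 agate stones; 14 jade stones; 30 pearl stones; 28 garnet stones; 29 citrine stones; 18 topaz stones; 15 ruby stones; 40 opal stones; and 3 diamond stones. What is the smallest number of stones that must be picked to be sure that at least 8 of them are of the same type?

71

An adversary could hand out at most 7 stones per type (4 types run out sooner): 7 + 2 + 4 + 5 + 7 + 7 + 7 + 7 + 7 + 7 + 7 + 3 = 70 stones and still no type has 8.
By the pigeonhole principle, one more stone lands in a type already at 7, so 71 draws are enough and 70 are not.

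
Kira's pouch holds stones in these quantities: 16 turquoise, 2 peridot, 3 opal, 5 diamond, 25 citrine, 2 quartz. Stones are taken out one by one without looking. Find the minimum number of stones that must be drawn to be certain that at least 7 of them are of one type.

An adversary could hand out at most 6 stones per type (4 types run out sooner): 6 + 2 + 3 + 5 + 6 + 2 = 24 stones and still no type has 7.
One more stone lands in a type already at 6, so 25 draws are enough and 24 are not.

25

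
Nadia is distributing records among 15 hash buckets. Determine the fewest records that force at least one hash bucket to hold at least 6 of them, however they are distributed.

76

With 75 records one could put exactly 5 in each of the 15 hash buckets, and no hash bucket would reach 6.
By pigeonhole, one more record must land in a hash bucket that already has 5, giving it 6.
So 15 × 5 + 1 = 76 records are required.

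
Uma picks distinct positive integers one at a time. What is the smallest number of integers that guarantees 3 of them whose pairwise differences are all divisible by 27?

Integers whose pairwise differences are multiples of 27 are exactly those sharing a remainder mod 27. By the pigeonhole principle, the 27 residue classes mod 27 are the pigeonholes.
With 54 integers one could put 2 in each residue class and have no class reach 3.
The 55th integer pushes some class to 3, so 27·2 + 1 = 55.

55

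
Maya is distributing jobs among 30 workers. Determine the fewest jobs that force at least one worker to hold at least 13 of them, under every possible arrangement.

With 360 jobs one could put exactly 12 in each of the 30 workers, and no worker would reach 13.
Pigeonhole: one more job must land in a worker that already has 12, giving it 13.
So 30 × 12 + 1 = 361 jobs are required.

361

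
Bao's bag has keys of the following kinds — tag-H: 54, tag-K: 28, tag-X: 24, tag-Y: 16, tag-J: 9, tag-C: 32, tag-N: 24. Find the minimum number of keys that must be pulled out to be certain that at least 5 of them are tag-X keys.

In the worst case for collecting tag-X keys, every non-tag-X key comes out first.
There are 54 + 28 + 16 + 9 + 32 + 24 = 163 non-tag-X keys altogether.
After those, each further key must be tag-X, so 163 + 5 = 168 draws guarantee 5 tag-X keys.

168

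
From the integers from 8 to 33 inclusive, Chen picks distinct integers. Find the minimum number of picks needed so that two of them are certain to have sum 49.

Group the elements by complementary pair {x, 49−x}: {16,33}, {17,32}, {18,31}, …, giving 9 two-element pairs and 8 integers whose partner 49−x falls outside [8,33].
By the pigeonhole principle, treating each of those 17 groups as a pigeonhole, one can pick one integer per group — 17 integers — with no two summing to 49.
The 18th integer lands in an occupied pair, forcing a sum of 49.

18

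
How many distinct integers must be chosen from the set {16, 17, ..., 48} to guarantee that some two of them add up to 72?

22

Two chosen integers sum to 72 exactly when both halves of some pair {x, 72−x} with 24 ≤ x ≤ 72−x ≤ 48 are chosen — 12 such pairs.
The remaining 9 elements (those with no distinct partner in range) can never complete a 72-sum, so the worst case takes all of them and one from each pair: 9 + 12 = 21.
Pigeonhole: the 22nd integer has to be the second member of some pair, so 21 + 1 = 22.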